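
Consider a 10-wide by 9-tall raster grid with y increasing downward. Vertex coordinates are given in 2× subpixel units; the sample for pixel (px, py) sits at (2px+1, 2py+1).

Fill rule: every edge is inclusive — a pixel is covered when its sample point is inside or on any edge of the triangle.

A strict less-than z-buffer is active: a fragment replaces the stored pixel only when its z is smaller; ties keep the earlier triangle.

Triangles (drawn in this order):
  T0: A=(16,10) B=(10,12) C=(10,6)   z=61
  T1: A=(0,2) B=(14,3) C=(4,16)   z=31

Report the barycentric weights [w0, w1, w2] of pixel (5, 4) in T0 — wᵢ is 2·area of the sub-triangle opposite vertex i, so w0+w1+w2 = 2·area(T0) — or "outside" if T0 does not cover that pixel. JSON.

T0:
  2·area = 36
  edge (16, 10)→(10, 12): d=(-6,2) inclusive
  edge (10, 12)→(10, 6): d=(0,-6) inclusive
  edge (10, 6)→(16, 10): d=(6,4) inclusive
    (5,3)@(11, 7): e=[28,6,2] → █
    (6,3)@(13, 7): e=[24,18,-6] → ·
    (5,4)@(11, 9): e=[16,6,14] → █
    (6,4)@(13, 9): e=[12,18,6] → █
    (7,4)@(15, 9): e=[8,30,-2] → ·
    (9,4)@(19, 9): e=[0,54,-18] → ·  [on edge]
    (5,5)@(11, 11): e=[4,6,26] → █
    (6,5)@(13, 11): e=[0,18,18] → █  [on edge]
    (7,5)@(15, 11): e=[-4,30,10] → ·
    (3,6)@(7, 13): e=[0,-18,54] → ·  [on edge]
    (5,6)@(11, 13): e=[-8,6,38] → ·
    (6,6)@(13, 13): e=[-12,18,30] → ·
    (0,7)@(1, 15): e=[0,-54,90] → ·  [on edge]
  covered (5 px):
    · · · · · · · · · ·
    · · · · · · · · · ·
    · · · · · · · · · ·
    · · · · · █ · · · ·
    · · · · · █ █ · · ·
    · · · · · █ █ · · ·
    · · · · · · · · · ·
    · · · · · · · · · ·
    · · · · · · · · · ·
T1:
  2·area = 192
  edge (0, 2)→(14, 3): d=(14,1) inclusive
  edge (14, 3)→(4, 16): d=(-10,13) inclusive
  edge (4, 16)→(0, 2): d=(-4,-14) inclusive
    (0,1)@(1, 3): e=[13,169,10] → █
    (1,1)@(3, 3): e=[11,143,38] → █
    (2,1)@(5, 3): e=[9,117,66] → █
    (3,1)@(7, 3): e=[7,91,94] → █
    (4,1)@(9, 3): e=[5,65,122] → █
    (5,1)@(11, 3): e=[3,39,150] → █
    (6,1)@(13, 3): e=[1,13,178] → █
    (7,1)@(15, 3): e=[-1,-13,206] → ·
    (0,2)@(1, 5): e=[41,149,2] → █
    (6,2)@(13, 5): e=[29,-7,170] → ·
    (0,3)@(1, 7): e=[69,129,-6] → ·
    (1,3)@(3, 7): e=[67,103,22] → █
  covered (25 px):
    · · · · · · · · · ·
    █ █ █ █ █ █ █ · · ·
    █ █ █ █ █ █ · · · ·
    · █ █ █ █ · · · · ·
    · █ █ █ █ · · · · ·
    · █ █ █ · · · · · ·
    · · █ · · · · · · ·
    · · · · · · · · · ·
    · · · · · · · · · ·

Answer: [6,14,16]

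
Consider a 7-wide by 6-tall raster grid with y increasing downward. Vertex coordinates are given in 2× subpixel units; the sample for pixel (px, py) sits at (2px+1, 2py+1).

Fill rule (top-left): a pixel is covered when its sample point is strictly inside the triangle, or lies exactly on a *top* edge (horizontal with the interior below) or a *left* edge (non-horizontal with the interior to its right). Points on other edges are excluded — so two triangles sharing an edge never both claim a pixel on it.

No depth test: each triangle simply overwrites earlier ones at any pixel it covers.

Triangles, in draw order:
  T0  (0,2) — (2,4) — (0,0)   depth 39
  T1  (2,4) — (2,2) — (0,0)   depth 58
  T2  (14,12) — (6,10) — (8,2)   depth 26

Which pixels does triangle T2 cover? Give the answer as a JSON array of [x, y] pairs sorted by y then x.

T0:
  2·area = 4  (B↔C swapped to make it positive)
  edge (0, 2)→(0, 0): d=(0,-2) top-left  bias=+0
  edge (0, 0)→(2, 4): d=(2,4) right/bottom  bias=-1
  edge (2, 4)→(0, 2): d=(-2,-2) top-left  bias=+0
    (0,1)@(1, 3): e=[2,2,0] → █  [on edge]
    (1,1)@(3, 3): e=[6,-6,4] → ·
    (0,2)@(1, 5): e=[2,6,-4] → ·
    (1,2)@(3, 5): e=[6,-2,0] → ·  [on edge]
    (2,3)@(5, 7): e=[10,-6,0] → ·  [on edge]
    (3,4)@(7, 9): e=[14,-10,0] → ·  [on edge]
    (4,5)@(9, 11): e=[18,-14,0] → ·  [on edge]
  covered (1 px):
    · · · · · · ·
    █ · · · · · ·
    · · · · · · ·
    · · · · · · ·
    · · · · · · ·
    · · · · · · ·
T1:
  2·area = 4  (B↔C swapped to make it positive)
  edge (2, 4)→(0, 0): d=(-2,-4) top-left  bias=+0
  edge (0, 0)→(2, 2): d=(2,2) right/bottom  bias=-1
  edge (2, 2)→(2, 4): d=(0,2) right/bottom  bias=-1
    (0,0)@(1, 1): e=[2,0,2] → ·  [on edge]
    (1,1)@(3, 3): e=[6,0,-2] → ·  [on edge]
    (2,2)@(5, 5): e=[10,0,-6] → ·  [on edge]
    (3,3)@(7, 7): e=[14,0,-10] → ·  [on edge]
    (4,4)@(9, 9): e=[18,0,-14] → ·  [on edge]
    (5,5)@(11, 11): e=[22,0,-18] → ·  [on edge]
  covered (0 px):
    · · · · · · ·
    · · · · · · ·
    · · · · · · ·
    · · · · · · ·
    · · · · · · ·
    · · · · · · ·
T2:
  2·area = 68
  edge (14, 12)→(6, 10): d=(-8,-2) top-left  bias=+0
  edge (6, 10)→(8, 2): d=(2,-8) top-left  bias=+0
  edge (8, 2)→(14, 12): d=(6,10) right/bottom  bias=-1
    (4,2)@(9, 5): e=[46,14,8] → █
    (5,2)@(11, 5): e=[50,30,-12] → ·
    (3,3)@(7, 7): e=[26,2,40] → █
    (5,3)@(11, 7): e=[34,34,0] → ·  [on edge]
    (3,4)@(7, 9): e=[10,6,52] → █
    (5,4)@(11, 9): e=[18,38,12] → █
    (6,4)@(13, 9): e=[22,54,-8] → ·
    (3,5)@(7, 11): e=[-6,10,64] → ·
    (4,5)@(9, 11): e=[-2,26,44] → ·
    (5,5)@(11, 11): e=[2,42,24] → █
    (6,5)@(13, 11): e=[6,58,4] → █
  covered (8 px):
    · · · · · · ·
    · · · · · · ·
    · · · · █ · ·
    · · · █ █ · ·
    · · · █ █ █ ·
    · · · · · █ █

Final: [[4,2],[3,3],[4,3],[3,4],[4,4],[5,4],[5,5],[6,5]]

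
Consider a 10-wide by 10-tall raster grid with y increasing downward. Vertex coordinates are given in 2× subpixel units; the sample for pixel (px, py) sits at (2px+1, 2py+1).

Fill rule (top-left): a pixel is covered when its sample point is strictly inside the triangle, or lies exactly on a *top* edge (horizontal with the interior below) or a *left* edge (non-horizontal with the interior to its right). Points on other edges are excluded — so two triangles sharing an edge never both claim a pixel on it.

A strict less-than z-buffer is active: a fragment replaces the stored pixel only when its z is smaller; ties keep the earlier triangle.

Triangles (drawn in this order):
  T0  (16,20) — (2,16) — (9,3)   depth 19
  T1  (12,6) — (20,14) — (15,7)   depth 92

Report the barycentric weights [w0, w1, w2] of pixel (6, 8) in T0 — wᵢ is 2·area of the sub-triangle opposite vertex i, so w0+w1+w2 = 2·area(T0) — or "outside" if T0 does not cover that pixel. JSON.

T0:
  2·area = 210
  edge (16, 20)→(2, 16): d=(-14,-4) top-left  bias=+0
  edge (2, 16)→(9, 3): d=(7,-13) top-left  bias=+0
  edge (9, 3)→(16, 20): d=(7,17) right/bottom  bias=-1
    (4,1)@(9, 3): e=[210,0,0] → ·  [on edge]
    (4,2)@(9, 5): e=[182,14,14] → #
    (5,2)@(11, 5): e=[190,40,-20] → ·
    (3,3)@(7, 7): e=[146,2,62] → #
    (5,3)@(11, 7): e=[162,54,-6] → ·
    (3,4)@(7, 9): e=[118,16,76] → #
    (5,4)@(11, 9): e=[134,68,8] → #
    (6,4)@(13, 9): e=[142,94,-26] → ·
    (2,5)@(5, 11): e=[82,4,124] → #
    (6,5)@(13, 11): e=[114,108,-12] → ·
    (2,6)@(5, 13): e=[54,18,138] → #
    (6,6)@(13, 13): e=[86,122,2] → #
  covered (27 px):
    · · · · · · · · · ·
    · · · · · · · · · ·
    · · · · # · · · · ·
    · · · # # · · · · ·
    · · · # # # · · · ·
    · · # # # # · · · ·
    · · # # # # # · · ·
    · # # # # # # · · ·
    · · · # # # # · · ·
    · · · · · · # # · ·
T1:
  2·area = 16  (B↔C swapped to make it positive)
  edge (12, 6)→(15, 7): d=(3,1) right/bottom  bias=-1
  edge (15, 7)→(20, 14): d=(5,7) right/bottom  bias=-1
  edge (20, 14)→(12, 6): d=(-8,-8) top-left  bias=+0
    (3,0)@(7, 1): e=[-10,26,0] → ·  [on edge]
    (1,1)@(3, 3): e=[0,64,-48] → ·  [on edge]
    (4,1)@(9, 3): e=[-6,22,0] → ·  [on edge]
    (4,2)@(9, 5): e=[0,32,-16] → ·  [on edge]
    (5,2)@(11, 5): e=[-2,18,0] → ·  [on edge]
    (6,3)@(13, 7): e=[2,14,0] → #  [on edge]
    (7,3)@(15, 7): e=[0,0,16] → ·  [on edge]
    (6,4)@(13, 9): e=[8,24,-16] → ·
    (7,4)@(15, 9): e=[6,10,0] → #  [on edge]
    (8,4)@(17, 9): e=[4,-4,16] → ·
    (7,5)@(15, 11): e=[12,20,-16] → ·
    (8,5)@(17, 11): e=[10,6,0] → #  [on edge]
    (9,6)@(19, 13): e=[14,2,0] → #  [on edge]
  covered (4 px):
    · · · · · · · · · ·
    · · · · · · · · · ·
    · · · · · · · · · ·
    · · · · · · # · · ·
    · · · · · · · # · ·
    · · · · · · · · # ·
    · · · · · · · · · #
    · · · · · · · · · ·
    · · · · · · · · · ·
    · · · · · · · · · ·

Result: [150,30,30]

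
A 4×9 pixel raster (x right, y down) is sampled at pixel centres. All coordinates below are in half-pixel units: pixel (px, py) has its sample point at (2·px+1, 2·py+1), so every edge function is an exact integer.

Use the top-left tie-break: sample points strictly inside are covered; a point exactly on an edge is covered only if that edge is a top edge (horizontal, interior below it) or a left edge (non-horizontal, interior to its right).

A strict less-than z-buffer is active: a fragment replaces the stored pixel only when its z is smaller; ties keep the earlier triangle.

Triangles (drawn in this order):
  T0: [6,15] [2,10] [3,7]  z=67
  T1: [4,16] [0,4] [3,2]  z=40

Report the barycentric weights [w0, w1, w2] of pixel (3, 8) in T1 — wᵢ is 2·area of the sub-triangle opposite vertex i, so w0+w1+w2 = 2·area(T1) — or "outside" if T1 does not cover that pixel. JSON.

T0:
  2·area = 17
  edge (6, 15)→(2, 10): d=(-4,-5) top-left  bias=+0
  edge (2, 10)→(3, 7): d=(1,-3) top-left  bias=+0
  edge (3, 7)→(6, 15): d=(3,8) right/bottom  bias=-1
    (2,0)@(5, 1): e=[51,0,-34] → ·  [on edge]
    (1,3)@(3, 7): e=[17,0,0] → ·  [on edge]
    (1,4)@(3, 9): e=[9,2,6] → █
    (2,4)@(5, 9): e=[19,8,-10] → ·
    (1,5)@(3, 11): e=[1,4,12] → █
    (2,5)@(5, 11): e=[11,10,-4] → ·
    (0,6)@(1, 13): e=[-17,0,34] → ·  [on edge]
    (1,6)@(3, 13): e=[-7,6,18] → ·
    (2,6)@(5, 13): e=[3,12,2] → █
    (3,6)@(7, 13): e=[13,18,-14] → ·
    (2,7)@(5, 15): e=[-5,14,8] → ·
  covered (3 px):
    · · · ·
    · · · ·
    · · · ·
    · · · ·
    · █ · ·
    · █ · ·
    · · █ ·
    · · · ·
    · · · ·
T1:
  2·area = 44
  edge (4, 16)→(0, 4): d=(-4,-12) top-left  bias=+0
  edge (0, 4)→(3, 2): d=(3,-2) top-left  bias=+0
  edge (3, 2)→(4, 16): d=(1,14) right/bottom  bias=-1
    (1,1)@(3, 3): e=[40,3,1] → █
    (2,1)@(5, 3): e=[64,7,-27] → ·
    (0,2)@(1, 5): e=[8,5,31] → █
    (2,2)@(5, 5): e=[56,13,-25] → ·
    (0,3)@(1, 7): e=[0,11,33] → █  [on edge]
    (2,3)@(5, 7): e=[48,19,-23] → ·
    (0,4)@(1, 9): e=[-8,17,35] → ·
    (1,4)@(3, 9): e=[16,21,7] → █
    (2,4)@(5, 9): e=[40,25,-21] → ·
    (1,5)@(3, 11): e=[8,27,9] → █
    (2,5)@(5, 11): e=[32,31,-19] → ·
    (1,6)@(3, 13): e=[0,33,11] → █  [on edge]
  covered (8 px):
    · · · ·
    · █ · ·
    █ █ · ·
    █ █ · ·
    · █ · ·
    · █ · ·
    · █ · ·
    · · · ·
    · · · ·

Answer: "outside"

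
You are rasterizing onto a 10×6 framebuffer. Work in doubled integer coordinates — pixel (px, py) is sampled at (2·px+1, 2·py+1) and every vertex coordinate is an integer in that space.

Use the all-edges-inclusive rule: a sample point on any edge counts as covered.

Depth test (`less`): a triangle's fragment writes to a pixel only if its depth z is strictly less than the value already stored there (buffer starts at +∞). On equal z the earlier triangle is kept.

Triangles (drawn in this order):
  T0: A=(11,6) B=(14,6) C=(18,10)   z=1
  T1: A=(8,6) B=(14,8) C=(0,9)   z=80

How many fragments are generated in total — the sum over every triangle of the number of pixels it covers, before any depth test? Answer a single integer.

T0:
  2·area = 12
  edge (11, 6)→(14, 6): d=(3,0) inclusive
  edge (14, 6)→(18, 10): d=(4,4) inclusive
  edge (18, 10)→(11, 6): d=(-7,-4) inclusive
    (4,0)@(9, 1): e=[-15,0,27] → .  [on edge]
    (5,1)@(11, 3): e=[-9,0,21] → .  [on edge]
    (6,2)@(13, 5): e=[-3,0,15] → .  [on edge]
    (6,3)@(13, 7): e=[3,8,1] → X
    (7,3)@(15, 7): e=[3,0,9] → X  [on edge]
    (8,3)@(17, 7): e=[3,-8,17] → .
    (6,4)@(13, 9): e=[9,16,-13] → .
    (7,4)@(15, 9): e=[9,8,-5] → .
    (8,4)@(17, 9): e=[9,0,3] → X  [on edge]
    (9,4)@(19, 9): e=[9,-8,11] → .
    (8,5)@(17, 11): e=[15,8,-11] → .
    (9,5)@(19, 11): e=[15,0,-3] → .  [on edge]
  covered (3 px):
    . . . . . . . . . .
    . . . . . . . . . .
    . . . . . . . . . .
    . . . . . . X X . .
    . . . . . . . . X .
    . . . . . . . . . .
T1:
  2·area = 34
  edge (8, 6)→(14, 8): d=(6,2) inclusive
  edge (14, 8)→(0, 9): d=(-14,1) inclusive
  edge (0, 9)→(8, 6): d=(8,-3) inclusive
    (2,2)@(5, 5): e=[0,51,-17] → .  [on edge]
    (3,3)@(7, 7): e=[8,21,5] → X
    (4,3)@(9, 7): e=[4,19,11] → X
    (5,3)@(11, 7): e=[0,17,17] → X  [on edge]
    (6,3)@(13, 7): e=[-4,15,23] → .
    (3,4)@(7, 9): e=[20,-7,21] → .
    (4,4)@(9, 9): e=[16,-9,27] → .
    (5,4)@(11, 9): e=[12,-11,33] → .
    (8,4)@(17, 9): e=[0,-17,51] → .  [on edge]
  covered (3 px):
    . . . . . . . . . .
    . . . . . . . . . .
    . . . . . . . . . .
    . . . X X X . . . .
    . . . . . . . . . .
    . . . . . . . . . .

Answer: 6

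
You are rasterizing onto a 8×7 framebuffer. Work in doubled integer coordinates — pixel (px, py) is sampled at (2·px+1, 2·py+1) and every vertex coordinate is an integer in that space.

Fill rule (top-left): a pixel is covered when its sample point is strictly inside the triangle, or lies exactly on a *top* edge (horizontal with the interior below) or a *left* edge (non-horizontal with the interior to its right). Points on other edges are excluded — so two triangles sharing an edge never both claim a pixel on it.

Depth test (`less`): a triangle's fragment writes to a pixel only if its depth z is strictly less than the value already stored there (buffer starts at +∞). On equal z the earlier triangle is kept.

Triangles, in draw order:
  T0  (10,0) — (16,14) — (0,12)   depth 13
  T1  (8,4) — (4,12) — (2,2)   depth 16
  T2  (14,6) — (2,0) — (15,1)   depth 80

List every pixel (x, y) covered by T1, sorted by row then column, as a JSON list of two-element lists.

T0:
  2·area = 212
  edge (10, 0)→(16, 14): d=(6,14) right/bottom  bias=-1
  edge (16, 14)→(0, 12): d=(-16,-2) top-left  bias=+0
  edge (0, 12)→(10, 0): d=(10,-12) top-left  bias=+0
    (4,1)@(9, 3): e=[32,162,18] → █
    (5,1)@(11, 3): e=[4,166,42] → █
    (6,1)@(13, 3): e=[-24,170,66] → ·
    (3,2)@(7, 5): e=[72,126,14] → █
    (6,2)@(13, 5): e=[-12,138,86] → ·
    (2,3)@(5, 7): e=[112,90,10] → █
    (6,3)@(13, 7): e=[0,106,106] → ·  [on edge]
    (1,4)@(3, 9): e=[152,54,6] → █
    (6,4)@(13, 9): e=[12,74,126] → █
    (7,4)@(15, 9): e=[-16,78,150] → ·
    (0,5)@(1, 11): e=[192,18,2] → █
    (7,5)@(15, 11): e=[-4,46,170] → ·
  covered (26 px):
    · · · · · · · ·
    · · · · █ █ · ·
    · · · █ █ █ · ·
    · · █ █ █ █ · ·
    · █ █ █ █ █ █ ·
    █ █ █ █ █ █ █ ·
    · · · · █ █ █ █
T1:
  2·area = 56
  edge (8, 4)→(4, 12): d=(-4,8) right/bottom  bias=-1
  edge (4, 12)→(2, 2): d=(-2,-10) top-left  bias=+0
  edge (2, 2)→(8, 4): d=(6,2) right/bottom  bias=-1
    (1,1)@(3, 3): e=[44,8,4] → █
    (2,1)@(5, 3): e=[28,28,0] → ·  [on edge]
    (1,2)@(3, 5): e=[36,4,16] → █
    (2,2)@(5, 5): e=[20,24,12] → █
    (3,2)@(7, 5): e=[4,44,8] → █
    (4,2)@(9, 5): e=[-12,64,4] → ·
    (5,2)@(11, 5): e=[-28,84,0] → ·  [on edge]
    (1,3)@(3, 7): e=[28,0,28] → █  [on edge]
    (3,3)@(7, 7): e=[-4,40,20] → ·
    (1,4)@(3, 9): e=[20,-4,40] → ·
    (2,4)@(5, 9): e=[4,16,36] → █
    (3,4)@(7, 9): e=[-12,36,32] → ·
  covered (7 px):
    · · · · · · · ·
    · █ · · · · · ·
    · █ █ █ · · · ·
    · █ █ · · · · ·
    · · █ · · · · ·
    · · · · · · · ·
    · · · · · · · ·
T2:
  2·area = 66
  edge (14, 6)→(2, 0): d=(-12,-6) top-left  bias=+0
  edge (2, 0)→(15, 1): d=(13,1) right/bottom  bias=-1
  edge (15, 1)→(14, 6): d=(-1,5) right/bottom  bias=-1
    (2,0)@(5, 1): e=[6,10,50] → █
    (3,0)@(7, 1): e=[18,8,40] → █
    (4,0)@(9, 1): e=[30,6,30] → █
    (5,0)@(11, 1): e=[42,4,20] → █
    (6,0)@(13, 1): e=[54,2,10] → █
    (7,0)@(15, 1): e=[66,0,0] → ·  [on edge]
    (2,1)@(5, 3): e=[-18,36,48] → ·
    (3,1)@(7, 3): e=[-6,34,38] → ·
    (4,1)@(9, 3): e=[6,32,28] → █
    (7,1)@(15, 3): e=[42,26,-2] → ·
    (4,2)@(9, 5): e=[-18,58,26] → ·
    (5,2)@(11, 5): e=[-6,56,16] → ·
    (6,5)@(13, 11): e=[-66,132,0] → ·  [on edge]
  covered (9 px):
    · · █ █ █ █ █ ·
    · · · · █ █ █ ·
    · · · · · · █ ·
    · · · · · · · ·
    · · · · · · · ·
    · · · · · · · ·
    · · · · · · · ·

Answer: [[1,1],[1,2],[2,2],[3,2],[1,3],[2,3],[2,4]]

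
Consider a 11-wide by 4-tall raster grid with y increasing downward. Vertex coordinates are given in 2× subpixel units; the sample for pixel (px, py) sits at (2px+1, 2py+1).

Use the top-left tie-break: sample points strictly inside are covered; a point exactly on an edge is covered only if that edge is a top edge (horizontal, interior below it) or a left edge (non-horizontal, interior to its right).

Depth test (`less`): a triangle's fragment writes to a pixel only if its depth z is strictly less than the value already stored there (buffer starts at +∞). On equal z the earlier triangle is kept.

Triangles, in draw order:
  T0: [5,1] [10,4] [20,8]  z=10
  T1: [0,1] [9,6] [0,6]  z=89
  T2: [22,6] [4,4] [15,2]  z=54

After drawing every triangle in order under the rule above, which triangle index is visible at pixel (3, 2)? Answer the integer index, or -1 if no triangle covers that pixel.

T0:
  2·area = 10  (B↔C swapped to make it positive)
  edge (5, 1)→(20, 8): d=(15,7) right/bottom  bias=-1
  edge (20, 8)→(10, 4): d=(-10,-4) top-left  bias=+0
  edge (10, 4)→(5, 1): d=(-5,-3) top-left  bias=+0
    (2,0)@(5, 1): e=[0,10,0] → ·  [on edge]
    (4,1)@(9, 3): e=[2,6,2] → █
    (5,1)@(11, 3): e=[-12,14,8] → ·
    (4,2)@(9, 5): e=[32,-14,-8] → ·
    (6,2)@(13, 5): e=[4,2,4] → █
    (7,2)@(15, 5): e=[-10,10,10] → ·
    (6,3)@(13, 7): e=[34,-18,-6] → ·
    (7,3)@(15, 7): e=[20,-10,0] → ·  [on edge]
  covered (2 px):
    · · · · · · · · · · ·
    · · · · █ · · · · · ·
    · · · · · · █ · · · ·
    · · · · · · · · · · ·
T1:
  2·area = 45
  edge (0, 1)→(9, 6): d=(9,5) right/bottom  bias=-1
  edge (9, 6)→(0, 6): d=(-9,0) right/bottom  bias=-1
  edge (0, 6)→(0, 1): d=(0,-5) top-left  bias=+0
    (0,1)@(1, 3): e=[13,27,5] → █
    (1,1)@(3, 3): e=[3,27,15] → █
    (2,1)@(5, 3): e=[-7,27,25] → ·
    (0,2)@(1, 5): e=[31,9,5] → █
    (2,2)@(5, 5): e=[11,9,25] → █
    (3,2)@(7, 5): e=[1,9,35] → █
    (4,2)@(9, 5): e=[-9,9,45] → ·
    (0,3)@(1, 7): e=[49,-9,5] → ·
    (1,3)@(3, 7): e=[39,-9,15] → ·
    (2,3)@(5, 7): e=[29,-9,25] → ·
    (3,3)@(7, 7): e=[19,-9,35] → ·
  covered (6 px):
    · · · · · · · · · · ·
    █ █ · · · · · · · · ·
    █ █ █ █ · · · · · · ·
    · · · · · · · · · · ·
T2:
  2·area = 58
  edge (22, 6)→(4, 4): d=(-18,-2) top-left  bias=+0
  edge (4, 4)→(15, 2): d=(11,-2) top-left  bias=+0
  edge (15, 2)→(22, 6): d=(7,4) right/bottom  bias=-1
    (5,1)@(11, 3): e=[32,3,23] → █
    (6,1)@(13, 3): e=[36,7,15] → █
    (7,1)@(15, 3): e=[40,11,7] → █
    (8,1)@(17, 3): e=[44,15,-1] → ·
    (5,2)@(11, 5): e=[-4,25,37] → ·
    (6,2)@(13, 5): e=[0,29,29] → █  [on edge]
    (8,2)@(17, 5): e=[8,37,13] → █
    (9,2)@(19, 5): e=[12,41,5] → █
    (10,2)@(21, 5): e=[16,45,-3] → ·
    (6,3)@(13, 7): e=[-36,51,43] → ·
    (7,3)@(15, 7): e=[-32,55,35] → ·
    (8,3)@(17, 7): e=[-28,59,27] → ·
  covered (7 px):
    · · · · · · · · · · ·
    · · · · · █ █ █ · · ·
    · · · · · · █ █ █ █ ·
    · · · · · · · · · · ·

Z-buffer (winner per pixel, '.' = empty):
  . . . . . . . . . . .
  1 1 . . 0 2 2 2 . . .
  1 1 1 1 . . 0 2 2 2 .
  . . . . . . . . . . .

Result: 1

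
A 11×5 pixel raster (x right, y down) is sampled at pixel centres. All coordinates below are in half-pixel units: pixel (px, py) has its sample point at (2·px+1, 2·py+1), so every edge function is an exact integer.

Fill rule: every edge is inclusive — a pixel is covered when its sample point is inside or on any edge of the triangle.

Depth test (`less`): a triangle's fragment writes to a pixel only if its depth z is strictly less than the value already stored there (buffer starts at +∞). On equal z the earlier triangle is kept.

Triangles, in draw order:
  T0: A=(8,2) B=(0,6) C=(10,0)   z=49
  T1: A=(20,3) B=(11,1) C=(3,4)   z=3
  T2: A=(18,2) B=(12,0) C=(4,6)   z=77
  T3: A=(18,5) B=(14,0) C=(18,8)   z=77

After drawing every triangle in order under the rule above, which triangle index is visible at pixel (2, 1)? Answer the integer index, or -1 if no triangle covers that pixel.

T0:
  2·area = 8
  edge (8, 2)→(0, 6): d=(-8,4) inclusive
  edge (0, 6)→(10, 0): d=(10,-6) inclusive
  edge (10, 0)→(8, 2): d=(-2,2) inclusive
    (4,0)@(9, 1): e=[4,4,0] → X  [on edge]
    (5,0)@(11, 1): e=[-4,16,-4] → .
    (2,1)@(5, 3): e=[4,0,4] → X  [on edge]
    (3,1)@(7, 3): e=[-4,12,0] → .  [on edge]
    (4,1)@(9, 3): e=[-12,24,-4] → .
    (2,2)@(5, 5): e=[-12,20,0] → .  [on edge]
    (1,3)@(3, 7): e=[-20,28,0] → .  [on edge]
    (0,4)@(1, 9): e=[-28,36,0] → .  [on edge]
  covered (2 px):
    . . . . X . . . . . .
    . . X . . . . . . . .
    . . . . . . . . . . .
    . . . . . . . . . . .
    . . . . . . . . . . .
T1:
  2·area = 43  (B↔C swapped to make it positive)
  edge (20, 3)→(3, 4): d=(-17,1) inclusive
  edge (3, 4)→(11, 1): d=(8,-3) inclusive
  edge (11, 1)→(20, 3): d=(9,2) inclusive
    (5,0)@(11, 1): e=[43,0,0] → X  [on edge]
    (6,0)@(13, 1): e=[41,6,-4] → .
    (3,1)@(7, 3): e=[13,4,26] → X
    (4,1)@(9, 3): e=[11,10,22] → X
    (6,1)@(13, 3): e=[7,22,14] → X
    (7,1)@(15, 3): e=[5,28,10] → X
    (8,1)@(17, 3): e=[3,34,6] → X
    (9,1)@(19, 3): e=[1,40,2] → X
    (10,1)@(21, 3): e=[-1,46,-2] → .
    (3,2)@(7, 5): e=[-21,20,44] → .
    (4,2)@(9, 5): e=[-23,26,40] → .
    (5,2)@(11, 5): e=[-25,32,36] → .
  covered (8 px):
    . . . . . X . . . . .
    . . . X X X X X X X .
    . . . . . . . . . . .
    . . . . . . . . . . .
    . . . . . . . . . . .
T2:
  2·area = 52  (B↔C swapped to make it positive)
  edge (18, 2)→(4, 6): d=(-14,4) inclusive
  edge (4, 6)→(12, 0): d=(8,-6) inclusive
  edge (12, 0)→(18, 2): d=(6,2) inclusive
    (5,0)@(11, 1): e=[42,2,8] → X
    (6,0)@(13, 1): e=[34,14,4] → X
    (7,0)@(15, 1): e=[26,26,0] → X  [on edge]
    (8,0)@(17, 1): e=[18,38,-4] → .
    (4,1)@(9, 3): e=[22,6,24] → X
    (7,1)@(15, 3): e=[-2,42,12] → .
    (10,1)@(21, 3): e=[-26,78,0] → .  [on edge]
    (3,2)@(7, 5): e=[2,10,40] → X
    (4,2)@(9, 5): e=[-6,22,36] → .
    (5,2)@(11, 5): e=[-14,34,32] → .
    (6,2)@(13, 5): e=[-22,46,28] → .
    (3,3)@(7, 7): e=[-26,26,52] → .
  covered (7 px):
    . . . . . X X X . . .
    . . . . X X X . . . .
    . . . X . . . . . . .
    . . . . . . . . . . .
    . . . . . . . . . . .
T3:
  2·area = 12  (B↔C swapped to make it positive)
  edge (18, 5)→(18, 8): d=(0,3) inclusive
  edge (18, 8)→(14, 0): d=(-4,-8) inclusive
  edge (14, 0)→(18, 5): d=(4,5) inclusive
    (8,2)@(17, 5): e=[3,4,5] → X
    (9,2)@(19, 5): e=[-3,20,-5] → .
    (8,3)@(17, 7): e=[3,-4,13] → .
  covered (1 px):
    . . . . . . . . . . .
    . . . . . . . . . . .
    . . . . . . . . X . .
    . . . . . . . . . . .
    . . . . . . . . . . .

Z-buffer (winner per pixel, '.' = empty):
  . . . . 0 1 2 2 . . .
  . . 0 1 1 1 1 1 1 1 .
  . . . 2 . . . . 3 . .
  . . . . . . . . . . .
  . . . . . . . . . . .

Final: 0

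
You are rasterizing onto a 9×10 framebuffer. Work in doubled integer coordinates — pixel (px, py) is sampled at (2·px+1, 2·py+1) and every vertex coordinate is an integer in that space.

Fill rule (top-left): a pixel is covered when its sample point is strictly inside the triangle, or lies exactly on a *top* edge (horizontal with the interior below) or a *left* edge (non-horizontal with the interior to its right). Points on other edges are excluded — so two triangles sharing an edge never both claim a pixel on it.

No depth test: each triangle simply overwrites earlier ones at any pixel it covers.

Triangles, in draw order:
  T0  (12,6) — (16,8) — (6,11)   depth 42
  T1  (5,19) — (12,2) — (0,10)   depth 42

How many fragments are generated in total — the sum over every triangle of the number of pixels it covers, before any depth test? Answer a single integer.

T0:
  2·area = 32
  edge (12, 6)→(16, 8): d=(4,2) right/bottom  bias=-1
  edge (16, 8)→(6, 11): d=(-10,3) right/bottom  bias=-1
  edge (6, 11)→(12, 6): d=(6,-5) top-left  bias=+0
    (5,3)@(11, 7): e=[6,25,1] → X
    (6,3)@(13, 7): e=[2,19,11] → X
    (7,3)@(15, 7): e=[-2,13,21] → .
    (4,4)@(9, 9): e=[18,11,3] → X
    (6,4)@(13, 9): e=[10,-1,23] → .
    (4,5)@(9, 11): e=[26,-9,15] → .
    (5,5)@(11, 11): e=[22,-15,25] → .
  covered (4 px):
    . . . . . . . . .
    . . . . . . . . .
    . . . . . . . . .
    . . . . . X X . .
    . . . . X X . . .
    . . . . . . . . .
    . . . . . . . . .
    . . . . . . . . .
    . . . . . . . . .
    . . . . . . . . .
T1:
  2·area = 148  (B↔C swapped to make it positive)
  edge (5, 19)→(0, 10): d=(-5,-9) top-left  bias=+0
  edge (0, 10)→(12, 2): d=(12,-8) top-left  bias=+0
  edge (12, 2)→(5, 19): d=(-7,17) right/bottom  bias=-1
    (5,1)@(11, 3): e=[134,4,10] → X
    (6,1)@(13, 3): e=[152,20,-24] → .
    (4,2)@(9, 5): e=[106,12,30] → X
    (5,2)@(11, 5): e=[124,28,-4] → .
    (2,3)@(5, 7): e=[60,4,84] → X
    (3,3)@(7, 7): e=[78,20,50] → X
    (5,3)@(11, 7): e=[114,52,-18] → .
    (1,4)@(3, 9): e=[32,12,104] → X
    (5,4)@(11, 9): e=[104,76,-32] → .
    (0,5)@(1, 11): e=[4,20,124] → X
    (4,5)@(9, 11): e=[76,84,-12] → .
    (0,6)@(1, 13): e=[-6,44,110] → .
    (2,9)@(5, 19): e=[0,148,0] → .  [on edge]
  covered (19 px):
    . . . . . . . . .
    . . . . . X . . .
    . . . . X . . . .
    . . X X X . . . .
    . X X X X . . . .
    X X X X . . . . .
    . X X X . . . . .
    . X X . . . . . .
    . . X . . . . . .
    . . . . . . . . .

Answer: 23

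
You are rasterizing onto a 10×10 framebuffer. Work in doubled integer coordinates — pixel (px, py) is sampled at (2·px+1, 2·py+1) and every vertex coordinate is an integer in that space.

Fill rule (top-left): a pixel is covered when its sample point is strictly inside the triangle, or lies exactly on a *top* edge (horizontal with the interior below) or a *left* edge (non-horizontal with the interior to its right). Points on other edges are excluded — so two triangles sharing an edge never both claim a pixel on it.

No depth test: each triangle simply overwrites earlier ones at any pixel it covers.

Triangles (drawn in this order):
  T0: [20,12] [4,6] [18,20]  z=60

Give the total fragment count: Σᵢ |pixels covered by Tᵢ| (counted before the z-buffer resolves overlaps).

T0:
  2·area = 140  (B↔C swapped to make it positive)
  edge (20, 12)→(18, 20): d=(-2,8) right/bottom  bias=-1
  edge (18, 20)→(4, 6): d=(-14,-14) top-left  bias=+0
  edge (4, 6)→(20, 12): d=(16,6) right/bottom  bias=-1
    (0,1)@(1, 3): e=[170,0,-30] → ·  [on edge]
    (1,2)@(3, 5): e=[150,0,-10] → ·  [on edge]
    (2,3)@(5, 7): e=[130,0,10] → #  [on edge]
    (3,3)@(7, 7): e=[114,28,-2] → ·
    (2,4)@(5, 9): e=[126,-28,42] → ·
    (3,4)@(7, 9): e=[110,0,30] → #  [on edge]
    (4,4)@(9, 9): e=[94,28,18] → #
    (5,4)@(11, 9): e=[78,56,6] → #
    (6,4)@(13, 9): e=[62,84,-6] → ·
    (3,5)@(7, 11): e=[106,-28,62] → ·
    (4,5)@(9, 11): e=[90,0,50] → #  [on edge]
    (6,5)@(13, 11): e=[58,56,26] → #
    (5,6)@(11, 13): e=[70,0,70] → #  [on edge]
    (6,7)@(13, 15): e=[50,0,90] → #  [on edge]
    (7,8)@(15, 17): e=[30,0,110] → #  [on edge]
    (8,9)@(17, 19): e=[10,0,130] → #  [on edge]
  covered (21 px):
    · · · · · · · · · ·
    · · · · · · · · · ·
    · · · · · · · · · ·
    · · # · · · · · · ·
    · · · # # # · · · ·
    · · · · # # # # # ·
    · · · · · # # # # #
    · · · · · · # # # #
    · · · · · · · # # ·
    · · · · · · · · # ·

Answer: 21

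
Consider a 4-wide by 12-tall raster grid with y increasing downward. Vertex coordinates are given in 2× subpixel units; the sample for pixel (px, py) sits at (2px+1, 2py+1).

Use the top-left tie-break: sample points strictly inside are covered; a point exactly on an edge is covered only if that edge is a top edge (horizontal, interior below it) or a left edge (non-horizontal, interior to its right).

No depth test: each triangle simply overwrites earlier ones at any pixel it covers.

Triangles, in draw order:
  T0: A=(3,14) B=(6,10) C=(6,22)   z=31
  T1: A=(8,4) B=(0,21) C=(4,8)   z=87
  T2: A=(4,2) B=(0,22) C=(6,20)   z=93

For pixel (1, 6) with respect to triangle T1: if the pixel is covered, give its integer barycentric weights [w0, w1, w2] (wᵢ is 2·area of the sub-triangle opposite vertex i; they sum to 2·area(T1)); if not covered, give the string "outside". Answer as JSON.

T0:
  2·area = 36
  edge (3, 14)→(6, 10): d=(3,-4) top-left  bias=+0
  edge (6, 10)→(6, 22): d=(0,12) right/bottom  bias=-1
  edge (6, 22)→(3, 14): d=(-3,-8) top-left  bias=+0
    (2,6)@(5, 13): e=[5,12,19] → X
    (3,6)@(7, 13): e=[13,-12,35] → .
    (2,7)@(5, 15): e=[11,12,13] → X
    (3,7)@(7, 15): e=[19,-12,29] → .
    (2,8)@(5, 17): e=[17,12,7] → X
    (3,8)@(7, 17): e=[25,-12,23] → .
    (2,9)@(5, 19): e=[23,12,1] → X
    (3,9)@(7, 19): e=[31,-12,17] → .
    (2,10)@(5, 21): e=[29,12,-5] → .
  covered (4 px):
    . . . .
    . . . .
    . . . .
    . . . .
    . . . .
    . . . .
    . . X .
    . . X .
    . . X .
    . . X .
    . . . .
    . . . .
T1:
  2·area = 36
  edge (8, 4)→(0, 21): d=(-8,17) right/bottom  bias=-1
  edge (0, 21)→(4, 8): d=(4,-13) top-left  bias=+0
  edge (4, 8)→(8, 4): d=(4,-4) top-left  bias=+0
    (3,2)@(7, 5): e=[9,27,0] → X  [on edge]
    (2,3)@(5, 7): e=[27,9,0] → X  [on edge]
    (3,3)@(7, 7): e=[-7,35,8] → .
    (1,4)@(3, 9): e=[45,-9,0] → .  [on edge]
    (2,4)@(5, 9): e=[11,17,8] → X
    (3,4)@(7, 9): e=[-23,43,16] → .
    (0,5)@(1, 11): e=[63,-27,0] → .  [on edge]
    (2,5)@(5, 11): e=[-5,25,16] → .
    (1,6)@(3, 13): e=[13,7,16] → X
    (2,6)@(5, 13): e=[-21,33,24] → .
    (1,7)@(3, 15): e=[-3,15,24] → .
  covered (4 px):
    . . . .
    . . . .
    . . . X
    . . X .
    . . X .
    . . . .
    . X . .
    . . . .
    . . . .
    . . . .
    . . . .
    . . . .
T2:
  2·area = 112  (B↔C swapped to make it positive)
  edge (4, 2)→(6, 20): d=(2,18) right/bottom  bias=-1
  edge (6, 20)→(0, 22): d=(-6,2) right/bottom  bias=-1
  edge (0, 22)→(4, 2): d=(4,-20) top-left  bias=+0
    (1,3)@(3, 7): e=[28,84,0] → X  [on edge]
    (2,3)@(5, 7): e=[-8,80,40] → .
    (1,4)@(3, 9): e=[32,72,8] → X
    (2,4)@(5, 9): e=[-4,68,48] → .
    (1,5)@(3, 11): e=[36,60,16] → X
    (2,5)@(5, 11): e=[0,56,56] → .  [on edge]
    (1,6)@(3, 13): e=[40,48,24] → X
    (2,6)@(5, 13): e=[4,44,64] → X
    (3,6)@(7, 13): e=[-32,40,104] → .
    (1,7)@(3, 15): e=[44,36,32] → X
    (3,7)@(7, 15): e=[-28,28,112] → .
    (0,8)@(1, 17): e=[84,28,0] → X  [on edge]
    (1,10)@(3, 21): e=[56,0,56] → .  [on edge]
  covered (14 px):
    . . . .
    . . . .
    . . . .
    . X . .
    . X . .
    . X . .
    . X X .
    . X X .
    X X X .
    X X X .
    X . . .
    . . . .

Answer: [7,16,13]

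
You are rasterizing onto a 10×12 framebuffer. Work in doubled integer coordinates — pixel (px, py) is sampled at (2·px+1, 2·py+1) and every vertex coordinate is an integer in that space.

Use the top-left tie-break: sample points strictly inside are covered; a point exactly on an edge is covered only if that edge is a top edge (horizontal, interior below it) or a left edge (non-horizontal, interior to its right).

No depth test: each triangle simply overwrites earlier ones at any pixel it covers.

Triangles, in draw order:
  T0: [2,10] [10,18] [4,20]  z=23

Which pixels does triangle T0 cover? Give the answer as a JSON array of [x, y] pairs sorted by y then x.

T0:
  2·area = 64
  edge (2, 10)→(10, 18): d=(8,8) right/bottom  bias=-1
  edge (10, 18)→(4, 20): d=(-6,2) right/bottom  bias=-1
  edge (4, 20)→(2, 10): d=(-2,-10) top-left  bias=+0
    (0,2)@(1, 5): e=[-32,96,0] → .  [on edge]
    (0,4)@(1, 9): e=[0,72,-8] → .  [on edge]
    (1,5)@(3, 11): e=[0,56,8] → .  [on edge]
    (1,6)@(3, 13): e=[16,44,4] → X
    (2,6)@(5, 13): e=[0,40,24] → .  [on edge]
    (1,7)@(3, 15): e=[32,32,0] → X  [on edge]
    (2,7)@(5, 15): e=[16,28,20] → X
    (3,7)@(7, 15): e=[0,24,40] → .  [on edge]
    (9,7)@(19, 15): e=[-96,0,160] → .  [on edge]
    (1,8)@(3, 17): e=[48,20,-4] → .
    (2,8)@(5, 17): e=[32,16,16] → X
    (3,8)@(7, 17): e=[16,12,36] → X
    (4,8)@(9, 17): e=[0,8,56] → .  [on edge]
    (6,8)@(13, 17): e=[-32,0,96] → .  [on edge]
    (3,9)@(7, 19): e=[32,0,32] → .  [on edge]
    (5,9)@(11, 19): e=[0,-8,72] → .  [on edge]
    (0,10)@(1, 21): e=[96,0,-32] → .  [on edge]
    (6,10)@(13, 21): e=[0,-24,88] → .  [on edge]
    (7,11)@(15, 23): e=[0,-40,104] → .  [on edge]
  covered (6 px):
    . . . . . . . . . .
    . . . . . . . . . .
    . . . . . . . . . .
    . . . . . . . . . .
    . . . . . . . . . .
    . . . . . . . . . .
    . X . . . . . . . .
    . X X . . . . . . .
    . . X X . . . . . .
    . . X . . . . . . .
    . . . . . . . . . .
    . . . . . . . . . .

Final: [[1,6],[1,7],[2,7],[2,8],[3,8],[2,9]]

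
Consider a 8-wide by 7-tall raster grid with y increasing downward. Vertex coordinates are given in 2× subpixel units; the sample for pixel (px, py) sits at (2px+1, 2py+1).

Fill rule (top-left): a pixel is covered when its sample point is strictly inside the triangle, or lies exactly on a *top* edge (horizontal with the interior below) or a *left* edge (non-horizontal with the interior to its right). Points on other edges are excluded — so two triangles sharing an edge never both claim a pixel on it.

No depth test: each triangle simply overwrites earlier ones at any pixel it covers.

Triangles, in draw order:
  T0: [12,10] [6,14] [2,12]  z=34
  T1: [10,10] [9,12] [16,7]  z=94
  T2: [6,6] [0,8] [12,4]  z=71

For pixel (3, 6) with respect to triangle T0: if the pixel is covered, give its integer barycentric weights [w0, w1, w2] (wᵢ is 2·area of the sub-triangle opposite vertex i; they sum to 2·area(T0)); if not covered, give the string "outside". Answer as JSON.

T0:
  2·area = 28
  edge (12, 10)→(6, 14): d=(-6,4) right/bottom  bias=-1
  edge (6, 14)→(2, 12): d=(-4,-2) top-left  bias=+0
  edge (2, 12)→(12, 10): d=(10,-2) top-left  bias=+0
    (3,5)@(7, 11): e=[14,14,0] → X  [on edge]
    (4,5)@(9, 11): e=[6,18,4] → X
    (5,5)@(11, 11): e=[-2,22,8] → .
    (2,6)@(5, 13): e=[10,2,16] → X
    (4,6)@(9, 13): e=[-6,10,24] → .
  covered (4 px):
    . . . . . . . .
    . . . . . . . .
    . . . . . . . .
    . . . . . . . .
    . . . . . . . .
    . . . X X . . .
    . . X X . . . .
T1:
  2·area = 9  (B↔C swapped to make it positive)
  edge (10, 10)→(16, 7): d=(6,-3) top-left  bias=+0
  edge (16, 7)→(9, 12): d=(-7,5) right/bottom  bias=-1
  edge (9, 12)→(10, 10): d=(1,-2) top-left  bias=+0
    (6,4)@(13, 9): e=[3,1,5] → X
    (7,4)@(15, 9): e=[9,-9,9] → .
    (6,5)@(13, 11): e=[15,-13,7] → .
  covered (1 px):
    . . . . . . . .
    . . . . . . . .
    . . . . . . . .
    . . . . . . . .
    . . . . . . X .
    . . . . . . . .
    . . . . . . . .
T2:
  degenerate (2·area = 0) — covers nothing

Final: [6,20,2]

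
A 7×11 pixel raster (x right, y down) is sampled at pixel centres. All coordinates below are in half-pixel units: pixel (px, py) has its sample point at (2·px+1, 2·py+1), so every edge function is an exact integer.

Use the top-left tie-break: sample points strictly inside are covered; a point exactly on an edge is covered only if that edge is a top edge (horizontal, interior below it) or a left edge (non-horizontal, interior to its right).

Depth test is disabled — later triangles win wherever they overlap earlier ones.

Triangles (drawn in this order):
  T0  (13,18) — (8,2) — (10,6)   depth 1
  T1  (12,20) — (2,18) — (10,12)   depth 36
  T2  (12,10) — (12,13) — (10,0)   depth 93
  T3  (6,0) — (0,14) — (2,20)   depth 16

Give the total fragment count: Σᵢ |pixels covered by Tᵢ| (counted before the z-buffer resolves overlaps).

T0:
  2·area = 12
  edge (13, 18)→(8, 2): d=(-5,-16) top-left  bias=+0
  edge (8, 2)→(10, 6): d=(2,4) right/bottom  bias=-1
  edge (10, 6)→(13, 18): d=(3,12) right/bottom  bias=-1
    (4,2)@(9, 5): e=[1,2,9] → #
    (5,2)@(11, 5): e=[33,-6,-15] → ·
    (4,3)@(9, 7): e=[-9,6,15] → ·
    (5,5)@(11, 11): e=[3,6,3] → #
    (6,5)@(13, 11): e=[35,-2,-21] → ·
    (5,6)@(11, 13): e=[-7,10,9] → ·
  covered (2 px):
    · · · · · · ·
    · · · · · · ·
    · · · · # · ·
    · · · · · · ·
    · · · · · · ·
    · · · · · # ·
    · · · · · · ·
    · · · · · · ·
    · · · · · · ·
    · · · · · · ·
    · · · · · · ·
T1:
  2·area = 76
  edge (12, 20)→(2, 18): d=(-10,-2) top-left  bias=+0
  edge (2, 18)→(10, 12): d=(8,-6) top-left  bias=+0
  edge (10, 12)→(12, 20): d=(2,8) right/bottom  bias=-1
    (4,6)@(9, 13): e=[64,2,10] → #
    (5,6)@(11, 13): e=[68,14,-6] → ·
    (3,7)@(7, 15): e=[40,6,30] → #
    (5,7)@(11, 15): e=[48,30,-2] → ·
    (2,8)@(5, 17): e=[16,10,50] → #
    (5,8)@(11, 17): e=[28,46,2] → #
    (6,8)@(13, 17): e=[32,58,-14] → ·
    (2,9)@(5, 19): e=[-4,26,54] → ·
    (3,9)@(7, 19): e=[0,38,38] → #  [on edge]
    (6,9)@(13, 19): e=[12,74,-10] → ·
    (3,10)@(7, 21): e=[-20,54,42] → ·
    (4,10)@(9, 21): e=[-16,66,26] → ·
  covered (10 px):
    · · · · · · ·
    · · · · · · ·
    · · · · · · ·
    · · · · · · ·
    · · · · · · ·
    · · · · · · ·
    · · · · # · ·
    · · · # # · ·
    · · # # # # ·
    · · · # # # ·
    · · · · · · ·
T2:
  2·area = 6
  edge (12, 10)→(12, 13): d=(0,3) right/bottom  bias=-1
  edge (12, 13)→(10, 0): d=(-2,-13) top-left  bias=+0
  edge (10, 0)→(12, 10): d=(2,10) right/bottom  bias=-1
    (5,2)@(11, 5): e=[3,3,0] → ·  [on edge]
    (6,7)@(13, 15): e=[-3,9,0] → ·  [on edge]
  covered (0 px):
    · · · · · · ·
    · · · · · · ·
    · · · · · · ·
    · · · · · · ·
    · · · · · · ·
    · · · · · · ·
    · · · · · · ·
    · · · · · · ·
    · · · · · · ·
    · · · · · · ·
    · · · · · · ·
T3:
  2·area = 64  (B↔C swapped to make it positive)
  edge (6, 0)→(2, 20): d=(-4,20) right/bottom  bias=-1
  edge (2, 20)→(0, 14): d=(-2,-6) top-left  bias=+0
  edge (0, 14)→(6, 0): d=(6,-14) top-left  bias=+0
    (2,1)@(5, 3): e=[8,52,4] → #
    (3,1)@(7, 3): e=[-32,64,32] → ·
    (2,2)@(5, 5): e=[0,48,16] → ·  [on edge]
    (1,3)@(3, 7): e=[32,32,0] → #  [on edge]
    (2,3)@(5, 7): e=[-8,44,28] → ·
    (1,4)@(3, 9): e=[24,28,12] → #
    (2,4)@(5, 9): e=[-16,40,40] → ·
    (1,5)@(3, 11): e=[16,24,24] → #
    (2,5)@(5, 11): e=[-24,36,52] → ·
    (0,6)@(1, 13): e=[48,8,8] → #
    (2,6)@(5, 13): e=[-32,32,64] → ·
    (0,7)@(1, 15): e=[40,4,20] → #
    (1,7)@(3, 15): e=[0,16,48] → ·  [on edge]
    (0,8)@(1, 17): e=[32,0,32] → #  [on edge]
  covered (8 px):
    · · · · · · ·
    · · # · · · ·
    · · · · · · ·
    · # · · · · ·
    · # · · · · ·
    · # · · · · ·
    # # · · · · ·
    # · · · · · ·
    # · · · · · ·
    · · · · · · ·
    · · · · · · ·

Final: 20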